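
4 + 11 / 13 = 63 / 13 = 4.85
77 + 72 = 149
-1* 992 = -992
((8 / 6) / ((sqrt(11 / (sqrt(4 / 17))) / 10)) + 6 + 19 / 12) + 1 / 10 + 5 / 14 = 40 * 17^(3 / 4) * sqrt(22) / 561 + 3377 / 420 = 10.84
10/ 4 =5/ 2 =2.50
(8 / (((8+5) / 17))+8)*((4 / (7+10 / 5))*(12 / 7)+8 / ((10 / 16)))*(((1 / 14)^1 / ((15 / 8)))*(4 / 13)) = 364544 / 124215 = 2.93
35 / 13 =2.69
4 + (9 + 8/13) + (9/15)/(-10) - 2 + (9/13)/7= 4079/350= 11.65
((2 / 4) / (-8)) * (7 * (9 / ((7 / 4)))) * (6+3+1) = -45 / 2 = -22.50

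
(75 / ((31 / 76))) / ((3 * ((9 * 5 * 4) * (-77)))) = -95 / 21483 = -0.00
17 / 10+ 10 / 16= 2.32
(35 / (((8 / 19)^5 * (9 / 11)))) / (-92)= -35.14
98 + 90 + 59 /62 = 11715 /62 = 188.95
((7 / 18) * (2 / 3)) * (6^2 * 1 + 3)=91 / 9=10.11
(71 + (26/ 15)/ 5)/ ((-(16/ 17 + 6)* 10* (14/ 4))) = -90967/ 309750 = -0.29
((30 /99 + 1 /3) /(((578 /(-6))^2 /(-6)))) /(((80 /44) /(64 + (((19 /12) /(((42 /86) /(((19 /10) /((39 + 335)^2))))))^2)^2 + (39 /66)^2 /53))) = -52369150418406921235809047690908373573 /3615636247799629490395034715271987200000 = -0.01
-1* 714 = -714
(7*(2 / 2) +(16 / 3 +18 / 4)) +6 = 137 / 6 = 22.83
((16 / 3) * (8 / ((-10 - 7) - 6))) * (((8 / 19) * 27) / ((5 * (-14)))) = 4608 / 15295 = 0.30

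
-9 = -9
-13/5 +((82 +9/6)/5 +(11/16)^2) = 18653/1280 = 14.57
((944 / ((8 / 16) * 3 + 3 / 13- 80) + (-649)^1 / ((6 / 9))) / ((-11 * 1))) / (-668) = -4011233 / 29906360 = -0.13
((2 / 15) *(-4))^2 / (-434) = -32 / 48825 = -0.00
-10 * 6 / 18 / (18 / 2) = -10 / 27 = -0.37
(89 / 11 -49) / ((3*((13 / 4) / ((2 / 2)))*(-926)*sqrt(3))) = 100*sqrt(3) / 66209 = 0.00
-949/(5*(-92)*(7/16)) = 3796/805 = 4.72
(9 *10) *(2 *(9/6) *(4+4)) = 2160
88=88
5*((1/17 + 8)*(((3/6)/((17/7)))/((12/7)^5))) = 80589565/143824896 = 0.56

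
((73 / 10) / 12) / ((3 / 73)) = 5329 / 360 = 14.80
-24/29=-0.83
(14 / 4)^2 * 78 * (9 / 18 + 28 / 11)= 128037 / 44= 2909.93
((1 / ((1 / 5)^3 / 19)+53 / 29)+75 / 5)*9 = 624267 / 29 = 21526.45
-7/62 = -0.11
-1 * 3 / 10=-3 / 10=-0.30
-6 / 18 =-1 / 3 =-0.33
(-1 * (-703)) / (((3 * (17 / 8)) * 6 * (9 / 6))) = 5624 / 459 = 12.25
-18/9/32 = -1/16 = -0.06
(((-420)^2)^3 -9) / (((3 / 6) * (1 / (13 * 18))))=2568866856191995788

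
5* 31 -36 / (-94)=7303 / 47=155.38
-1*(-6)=6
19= 19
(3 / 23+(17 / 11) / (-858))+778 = 168911495 / 217074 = 778.13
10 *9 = 90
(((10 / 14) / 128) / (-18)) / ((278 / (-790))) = 0.00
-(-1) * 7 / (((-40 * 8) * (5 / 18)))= -0.08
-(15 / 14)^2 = -225 / 196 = -1.15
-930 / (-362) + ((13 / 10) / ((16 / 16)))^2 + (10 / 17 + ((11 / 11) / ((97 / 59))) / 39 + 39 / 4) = 4252457926 / 291007275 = 14.61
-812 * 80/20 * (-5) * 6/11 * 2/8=24360/11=2214.55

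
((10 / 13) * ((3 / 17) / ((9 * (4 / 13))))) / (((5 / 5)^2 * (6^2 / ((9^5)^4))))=2251419529454986815 / 136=16554555363639608.93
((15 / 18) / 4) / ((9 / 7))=35 / 216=0.16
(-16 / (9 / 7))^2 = 12544 / 81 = 154.86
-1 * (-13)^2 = -169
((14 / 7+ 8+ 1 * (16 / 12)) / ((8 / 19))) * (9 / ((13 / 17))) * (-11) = -181203 / 52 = -3484.67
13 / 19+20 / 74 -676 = -474557 / 703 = -675.05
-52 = -52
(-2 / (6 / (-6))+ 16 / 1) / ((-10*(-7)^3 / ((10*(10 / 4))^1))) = 45 / 343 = 0.13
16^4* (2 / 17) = 131072 / 17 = 7710.12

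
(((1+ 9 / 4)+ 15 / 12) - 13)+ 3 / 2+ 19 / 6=-3.83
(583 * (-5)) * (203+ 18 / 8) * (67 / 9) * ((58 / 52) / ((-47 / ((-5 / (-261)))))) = 801727025 / 395928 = 2024.93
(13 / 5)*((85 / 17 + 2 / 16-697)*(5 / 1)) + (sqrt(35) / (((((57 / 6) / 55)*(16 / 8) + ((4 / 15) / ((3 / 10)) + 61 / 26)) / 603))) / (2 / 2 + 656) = -71955 / 8 + 862290*sqrt(35) / 3363913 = -8992.86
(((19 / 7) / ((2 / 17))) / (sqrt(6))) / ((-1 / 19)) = -6137 * sqrt(6) / 84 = -178.96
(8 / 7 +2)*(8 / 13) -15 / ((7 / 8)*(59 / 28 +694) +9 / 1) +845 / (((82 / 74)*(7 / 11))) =29523588863 / 24598483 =1200.22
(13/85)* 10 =26/17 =1.53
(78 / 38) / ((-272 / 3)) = -117 / 5168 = -0.02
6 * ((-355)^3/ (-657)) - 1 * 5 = 89476655/ 219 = 408569.20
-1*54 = -54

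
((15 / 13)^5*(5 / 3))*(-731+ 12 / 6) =-922640625 / 371293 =-2484.94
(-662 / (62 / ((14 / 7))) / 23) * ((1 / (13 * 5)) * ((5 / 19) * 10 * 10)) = -66200 / 176111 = -0.38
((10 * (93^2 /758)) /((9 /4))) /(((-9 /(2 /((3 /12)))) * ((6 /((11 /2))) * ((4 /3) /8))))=-247.93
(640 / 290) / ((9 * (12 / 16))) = 256 / 783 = 0.33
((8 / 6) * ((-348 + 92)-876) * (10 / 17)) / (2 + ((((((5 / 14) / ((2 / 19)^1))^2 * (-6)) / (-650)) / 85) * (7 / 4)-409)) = 1318553600 / 604440591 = 2.18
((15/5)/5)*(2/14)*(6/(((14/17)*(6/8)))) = 204/245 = 0.83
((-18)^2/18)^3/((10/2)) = 5832/5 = 1166.40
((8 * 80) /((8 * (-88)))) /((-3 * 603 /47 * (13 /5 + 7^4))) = 1175 /119573091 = 0.00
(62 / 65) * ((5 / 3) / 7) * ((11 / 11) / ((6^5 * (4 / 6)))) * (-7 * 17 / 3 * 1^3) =-527 / 303264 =-0.00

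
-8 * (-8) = 64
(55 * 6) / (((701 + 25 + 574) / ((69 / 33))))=69 / 130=0.53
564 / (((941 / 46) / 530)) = 13750320 / 941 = 14612.45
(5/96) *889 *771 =1142365/32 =35698.91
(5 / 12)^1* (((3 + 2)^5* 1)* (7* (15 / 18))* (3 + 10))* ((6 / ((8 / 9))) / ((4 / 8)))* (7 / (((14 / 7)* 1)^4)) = 149296875 / 256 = 583190.92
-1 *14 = -14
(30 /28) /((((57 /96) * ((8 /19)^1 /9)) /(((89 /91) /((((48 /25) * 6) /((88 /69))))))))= 122375 /29302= 4.18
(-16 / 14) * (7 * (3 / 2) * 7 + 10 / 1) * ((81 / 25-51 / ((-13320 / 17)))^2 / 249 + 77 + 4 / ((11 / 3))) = -17614034421405973 / 2362305330000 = -7456.29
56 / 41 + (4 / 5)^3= 9624 / 5125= 1.88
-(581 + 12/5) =-2917/5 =-583.40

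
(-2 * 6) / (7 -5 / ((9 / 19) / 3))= 18 / 37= 0.49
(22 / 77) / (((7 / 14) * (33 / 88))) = 32 / 21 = 1.52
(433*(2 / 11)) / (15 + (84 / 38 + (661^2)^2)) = 8227 / 19949045846983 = 0.00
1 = 1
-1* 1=-1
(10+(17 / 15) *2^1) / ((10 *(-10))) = -46 / 375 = -0.12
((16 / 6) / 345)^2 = 64 / 1071225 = 0.00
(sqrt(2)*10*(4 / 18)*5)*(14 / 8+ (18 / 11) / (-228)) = 36425*sqrt(2) / 1881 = 27.39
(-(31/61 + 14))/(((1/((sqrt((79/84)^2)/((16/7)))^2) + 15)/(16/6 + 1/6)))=-31298615/15918438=-1.97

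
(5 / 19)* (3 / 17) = 15 / 323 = 0.05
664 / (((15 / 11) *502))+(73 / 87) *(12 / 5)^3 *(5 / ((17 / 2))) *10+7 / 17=129213307 / 1856145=69.61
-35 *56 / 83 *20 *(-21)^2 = -17287200 / 83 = -208279.52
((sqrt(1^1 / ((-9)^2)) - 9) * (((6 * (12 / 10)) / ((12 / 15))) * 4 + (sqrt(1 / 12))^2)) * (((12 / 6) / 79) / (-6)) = 8660 / 6399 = 1.35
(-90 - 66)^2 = 24336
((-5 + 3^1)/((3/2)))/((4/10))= -10/3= -3.33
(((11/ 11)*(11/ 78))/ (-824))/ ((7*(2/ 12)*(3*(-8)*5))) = 11/ 8998080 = 0.00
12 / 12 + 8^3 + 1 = 514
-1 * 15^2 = -225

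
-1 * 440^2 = -193600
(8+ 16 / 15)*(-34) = -308.27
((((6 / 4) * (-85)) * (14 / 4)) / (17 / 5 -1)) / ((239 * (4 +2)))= -2975 / 22944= -0.13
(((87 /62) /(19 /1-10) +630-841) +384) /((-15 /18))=-32207 /155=-207.79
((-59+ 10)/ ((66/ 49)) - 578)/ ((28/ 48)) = -81098/ 77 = -1053.22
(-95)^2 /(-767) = -9025 /767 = -11.77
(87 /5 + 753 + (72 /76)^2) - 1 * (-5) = 776.30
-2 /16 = -1 /8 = -0.12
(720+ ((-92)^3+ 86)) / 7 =-111126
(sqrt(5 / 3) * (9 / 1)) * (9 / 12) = 9 * sqrt(15) / 4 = 8.71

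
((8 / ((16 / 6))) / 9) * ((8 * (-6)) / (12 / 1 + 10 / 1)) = -0.73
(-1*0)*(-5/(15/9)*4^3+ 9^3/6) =0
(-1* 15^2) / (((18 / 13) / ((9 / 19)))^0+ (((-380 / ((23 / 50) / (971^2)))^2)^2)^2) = -17619971688225 / 10605630351463599701040846157135716928784839004390483067361000000000000078310985281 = -0.00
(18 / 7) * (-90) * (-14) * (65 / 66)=35100 / 11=3190.91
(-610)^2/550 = 7442/11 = 676.55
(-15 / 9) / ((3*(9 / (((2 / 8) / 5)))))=-1 / 324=-0.00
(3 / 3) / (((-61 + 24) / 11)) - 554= -20509 / 37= -554.30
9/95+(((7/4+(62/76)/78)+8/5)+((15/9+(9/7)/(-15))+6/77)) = 194529/38038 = 5.11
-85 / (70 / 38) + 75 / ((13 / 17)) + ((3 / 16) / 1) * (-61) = 58963 / 1456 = 40.50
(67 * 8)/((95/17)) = 9112/95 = 95.92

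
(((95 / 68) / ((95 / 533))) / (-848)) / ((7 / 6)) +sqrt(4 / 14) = 0.53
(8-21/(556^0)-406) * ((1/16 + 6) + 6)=-80867/16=-5054.19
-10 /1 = -10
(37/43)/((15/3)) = 37/215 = 0.17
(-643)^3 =-265847707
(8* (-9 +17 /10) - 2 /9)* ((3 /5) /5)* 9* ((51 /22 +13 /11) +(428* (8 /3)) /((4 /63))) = -142289763 /125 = -1138318.10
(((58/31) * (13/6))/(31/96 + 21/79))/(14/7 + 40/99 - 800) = -3628944/420366355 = -0.01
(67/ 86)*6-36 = -1347/ 43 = -31.33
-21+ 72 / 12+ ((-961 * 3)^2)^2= 69084174032706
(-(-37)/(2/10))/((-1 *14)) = -185/14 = -13.21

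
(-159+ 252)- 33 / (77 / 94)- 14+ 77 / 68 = 18967 / 476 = 39.85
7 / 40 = 0.18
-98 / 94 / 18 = -49 / 846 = -0.06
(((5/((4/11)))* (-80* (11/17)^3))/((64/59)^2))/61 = -1274133025/306885632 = -4.15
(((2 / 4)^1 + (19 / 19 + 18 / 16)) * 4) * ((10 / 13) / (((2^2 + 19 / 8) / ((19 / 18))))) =2660 / 1989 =1.34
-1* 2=-2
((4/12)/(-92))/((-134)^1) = 1/36984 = 0.00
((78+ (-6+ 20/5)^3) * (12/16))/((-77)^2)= 15/1694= 0.01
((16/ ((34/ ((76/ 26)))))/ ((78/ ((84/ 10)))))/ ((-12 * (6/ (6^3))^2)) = -229824/ 14365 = -16.00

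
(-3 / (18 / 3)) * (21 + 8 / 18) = -193 / 18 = -10.72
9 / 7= 1.29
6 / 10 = 3 / 5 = 0.60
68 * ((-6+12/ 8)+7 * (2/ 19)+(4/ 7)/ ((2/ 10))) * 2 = -16388/ 133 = -123.22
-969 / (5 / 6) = -5814 / 5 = -1162.80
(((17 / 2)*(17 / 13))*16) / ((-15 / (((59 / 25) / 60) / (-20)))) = 17051 / 731250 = 0.02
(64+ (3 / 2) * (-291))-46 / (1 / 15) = -1062.50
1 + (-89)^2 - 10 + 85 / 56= 7913.52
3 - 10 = -7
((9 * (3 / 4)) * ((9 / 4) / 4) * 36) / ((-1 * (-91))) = 2187 / 1456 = 1.50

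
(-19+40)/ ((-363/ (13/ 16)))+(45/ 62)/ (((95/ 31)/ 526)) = 4580783/ 36784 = 124.53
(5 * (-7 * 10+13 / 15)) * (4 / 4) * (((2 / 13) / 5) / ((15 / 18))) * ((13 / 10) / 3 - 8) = 470798 / 4875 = 96.57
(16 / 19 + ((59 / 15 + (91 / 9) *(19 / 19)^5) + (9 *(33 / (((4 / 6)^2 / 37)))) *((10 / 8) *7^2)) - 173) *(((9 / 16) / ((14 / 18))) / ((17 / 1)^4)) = 186436115847 / 14218615040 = 13.11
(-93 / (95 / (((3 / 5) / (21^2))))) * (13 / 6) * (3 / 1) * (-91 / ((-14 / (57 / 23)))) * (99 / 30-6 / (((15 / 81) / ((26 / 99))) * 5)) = -13815243 / 61985000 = -0.22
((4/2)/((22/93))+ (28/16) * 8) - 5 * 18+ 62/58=-21206/319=-66.48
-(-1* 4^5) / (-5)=-1024 / 5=-204.80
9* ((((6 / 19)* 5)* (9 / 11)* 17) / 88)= 20655 / 9196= 2.25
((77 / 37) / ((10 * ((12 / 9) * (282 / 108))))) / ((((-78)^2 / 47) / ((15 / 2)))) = 693 / 200096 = 0.00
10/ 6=5/ 3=1.67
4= 4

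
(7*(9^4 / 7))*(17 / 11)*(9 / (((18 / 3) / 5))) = 1673055 / 22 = 76047.95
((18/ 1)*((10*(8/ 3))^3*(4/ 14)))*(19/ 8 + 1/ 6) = 15616000/ 63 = 247873.02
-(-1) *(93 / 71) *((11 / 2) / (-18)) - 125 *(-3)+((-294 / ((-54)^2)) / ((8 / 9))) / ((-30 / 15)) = 22982927 / 61344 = 374.66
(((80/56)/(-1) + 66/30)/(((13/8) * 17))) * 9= 1944/7735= 0.25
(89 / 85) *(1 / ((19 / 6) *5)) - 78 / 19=-32616 / 8075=-4.04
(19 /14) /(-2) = -19 /28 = -0.68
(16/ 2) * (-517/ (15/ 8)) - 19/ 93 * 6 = -1026298/ 465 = -2207.09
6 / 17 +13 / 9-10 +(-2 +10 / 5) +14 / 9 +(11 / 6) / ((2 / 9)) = 109 / 68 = 1.60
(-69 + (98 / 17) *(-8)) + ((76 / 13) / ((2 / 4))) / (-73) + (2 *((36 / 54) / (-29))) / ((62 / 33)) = -1672294449 / 14503567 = -115.30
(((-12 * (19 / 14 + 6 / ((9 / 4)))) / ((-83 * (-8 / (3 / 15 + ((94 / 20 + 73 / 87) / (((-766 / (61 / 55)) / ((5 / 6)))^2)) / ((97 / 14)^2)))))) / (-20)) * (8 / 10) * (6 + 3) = 35358611381984111 / 6753233385374229600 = 0.01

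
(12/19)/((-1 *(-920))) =3/4370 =0.00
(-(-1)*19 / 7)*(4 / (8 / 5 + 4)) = 95 / 49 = 1.94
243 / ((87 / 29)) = 81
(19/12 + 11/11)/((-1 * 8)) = -31/96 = -0.32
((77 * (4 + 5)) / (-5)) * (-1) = 138.60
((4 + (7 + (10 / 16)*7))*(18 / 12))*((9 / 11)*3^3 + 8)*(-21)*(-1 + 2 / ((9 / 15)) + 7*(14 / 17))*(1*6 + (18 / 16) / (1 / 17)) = -70973873649 / 23936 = -2965151.81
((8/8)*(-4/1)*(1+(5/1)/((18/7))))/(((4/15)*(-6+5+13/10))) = -1325/9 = -147.22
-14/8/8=-7/32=-0.22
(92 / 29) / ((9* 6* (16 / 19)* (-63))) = -437 / 394632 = -0.00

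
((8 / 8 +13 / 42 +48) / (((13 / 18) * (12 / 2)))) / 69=2071 / 12558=0.16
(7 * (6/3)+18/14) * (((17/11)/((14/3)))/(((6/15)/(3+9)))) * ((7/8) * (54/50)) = 442017/3080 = 143.51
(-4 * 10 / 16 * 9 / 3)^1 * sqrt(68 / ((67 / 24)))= -30 * sqrt(6834) / 67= -37.02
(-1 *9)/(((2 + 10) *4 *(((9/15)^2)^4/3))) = -33.49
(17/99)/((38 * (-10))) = -17/37620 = -0.00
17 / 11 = 1.55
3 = 3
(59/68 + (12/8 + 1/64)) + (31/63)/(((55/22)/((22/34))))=860443/342720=2.51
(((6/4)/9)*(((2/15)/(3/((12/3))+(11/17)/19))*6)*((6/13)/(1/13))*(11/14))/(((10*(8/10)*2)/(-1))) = -3553/70910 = -0.05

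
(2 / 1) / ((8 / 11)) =11 / 4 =2.75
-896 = -896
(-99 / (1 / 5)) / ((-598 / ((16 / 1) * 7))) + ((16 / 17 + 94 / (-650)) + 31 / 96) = 1144632733 / 12199200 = 93.83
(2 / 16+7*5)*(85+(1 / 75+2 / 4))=3604387 / 1200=3003.66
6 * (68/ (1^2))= 408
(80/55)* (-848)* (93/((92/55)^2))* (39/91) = -65062800/3703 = -17570.29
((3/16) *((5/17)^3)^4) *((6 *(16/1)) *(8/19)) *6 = 210937500000/11069822507365459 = 0.00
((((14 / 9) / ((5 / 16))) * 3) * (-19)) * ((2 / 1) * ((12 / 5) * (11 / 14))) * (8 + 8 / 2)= -321024 / 25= -12840.96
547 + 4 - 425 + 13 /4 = 129.25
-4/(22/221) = -442/11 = -40.18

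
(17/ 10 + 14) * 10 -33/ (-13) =159.54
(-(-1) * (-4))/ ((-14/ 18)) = 5.14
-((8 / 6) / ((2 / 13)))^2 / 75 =-676 / 675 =-1.00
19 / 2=9.50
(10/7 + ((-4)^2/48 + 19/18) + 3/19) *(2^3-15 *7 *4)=-1467338/1197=-1225.85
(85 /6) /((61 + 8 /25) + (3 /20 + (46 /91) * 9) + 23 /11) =0.21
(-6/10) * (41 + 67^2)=-2718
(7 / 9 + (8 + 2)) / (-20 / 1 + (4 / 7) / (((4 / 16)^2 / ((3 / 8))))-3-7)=-679 / 1674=-0.41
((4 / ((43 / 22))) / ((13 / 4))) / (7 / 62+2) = 21824 / 73229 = 0.30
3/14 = 0.21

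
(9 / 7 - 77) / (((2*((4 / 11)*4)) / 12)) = -8745 / 28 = -312.32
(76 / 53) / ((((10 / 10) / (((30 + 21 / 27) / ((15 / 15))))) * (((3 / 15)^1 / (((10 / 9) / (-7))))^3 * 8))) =-328937500 / 119272419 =-2.76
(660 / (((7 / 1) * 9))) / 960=11 / 1008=0.01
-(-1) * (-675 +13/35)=-23612/35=-674.63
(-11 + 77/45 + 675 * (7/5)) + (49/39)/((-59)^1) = 32295334/34515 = 935.69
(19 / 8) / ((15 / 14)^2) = 931 / 450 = 2.07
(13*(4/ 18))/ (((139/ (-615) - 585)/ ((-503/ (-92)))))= -1340495/ 49668132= -0.03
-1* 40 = -40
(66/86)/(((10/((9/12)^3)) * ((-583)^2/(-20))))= -81/42517024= -0.00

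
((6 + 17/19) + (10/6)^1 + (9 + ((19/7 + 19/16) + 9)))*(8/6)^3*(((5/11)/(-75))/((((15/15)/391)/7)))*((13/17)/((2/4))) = -465188984/253935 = -1831.92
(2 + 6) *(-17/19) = -136/19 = -7.16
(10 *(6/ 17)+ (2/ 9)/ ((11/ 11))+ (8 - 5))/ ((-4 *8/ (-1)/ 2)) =1033/ 2448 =0.42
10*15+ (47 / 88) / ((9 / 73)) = 122231 / 792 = 154.33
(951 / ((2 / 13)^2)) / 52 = 12363 / 16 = 772.69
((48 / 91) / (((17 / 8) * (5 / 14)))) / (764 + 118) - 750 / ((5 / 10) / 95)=-23146987372 / 162435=-142500.00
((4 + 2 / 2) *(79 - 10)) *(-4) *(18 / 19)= -24840 / 19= -1307.37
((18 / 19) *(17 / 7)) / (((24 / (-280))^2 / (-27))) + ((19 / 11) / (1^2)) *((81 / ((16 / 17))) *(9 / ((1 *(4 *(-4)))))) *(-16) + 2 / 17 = -404602271 / 56848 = -7117.26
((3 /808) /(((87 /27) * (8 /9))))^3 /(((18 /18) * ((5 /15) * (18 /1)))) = 4782969 /13174314677829632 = 0.00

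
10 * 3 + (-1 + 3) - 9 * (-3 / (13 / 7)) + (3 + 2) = 670 / 13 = 51.54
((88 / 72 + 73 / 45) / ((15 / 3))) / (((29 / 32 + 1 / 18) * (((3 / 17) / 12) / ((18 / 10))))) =2506752 / 34625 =72.40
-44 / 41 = -1.07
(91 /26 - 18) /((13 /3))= -87 /26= -3.35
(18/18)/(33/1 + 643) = 1/676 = 0.00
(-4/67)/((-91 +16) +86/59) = 236/290713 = 0.00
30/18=5/3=1.67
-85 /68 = -5 /4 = -1.25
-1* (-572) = 572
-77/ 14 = -11/ 2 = -5.50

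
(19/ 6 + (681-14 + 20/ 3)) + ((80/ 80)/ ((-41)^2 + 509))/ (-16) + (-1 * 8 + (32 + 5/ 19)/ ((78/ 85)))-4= 6058345673/ 8654880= 699.99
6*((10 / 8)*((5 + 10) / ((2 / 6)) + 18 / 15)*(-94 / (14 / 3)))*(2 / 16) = -13959 / 16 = -872.44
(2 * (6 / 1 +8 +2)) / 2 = 16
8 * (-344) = -2752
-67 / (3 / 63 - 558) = 1407 / 11717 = 0.12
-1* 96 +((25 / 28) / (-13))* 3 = -35019 / 364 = -96.21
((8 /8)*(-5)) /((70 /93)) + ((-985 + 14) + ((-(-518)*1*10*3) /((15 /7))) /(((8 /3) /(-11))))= -216245 /7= -30892.14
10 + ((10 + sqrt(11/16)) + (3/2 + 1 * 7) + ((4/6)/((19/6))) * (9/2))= sqrt(11)/4 + 1119/38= 30.28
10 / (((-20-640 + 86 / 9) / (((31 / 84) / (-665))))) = 93 / 10900148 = 0.00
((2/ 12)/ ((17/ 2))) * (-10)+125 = 6365/ 51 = 124.80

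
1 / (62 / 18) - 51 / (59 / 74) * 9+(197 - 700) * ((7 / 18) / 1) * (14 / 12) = -158740183 / 197532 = -803.62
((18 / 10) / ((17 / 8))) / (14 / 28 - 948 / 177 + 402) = 944 / 442595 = 0.00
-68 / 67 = -1.01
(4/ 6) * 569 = 379.33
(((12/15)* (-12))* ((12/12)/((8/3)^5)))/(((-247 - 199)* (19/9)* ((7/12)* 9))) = 2187/151854080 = 0.00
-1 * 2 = -2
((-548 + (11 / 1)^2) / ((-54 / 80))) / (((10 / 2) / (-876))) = -110830.22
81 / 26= 3.12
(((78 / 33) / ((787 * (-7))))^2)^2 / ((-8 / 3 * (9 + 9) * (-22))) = 28561 / 890032295563614561666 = 0.00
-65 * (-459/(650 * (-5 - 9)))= -459/140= -3.28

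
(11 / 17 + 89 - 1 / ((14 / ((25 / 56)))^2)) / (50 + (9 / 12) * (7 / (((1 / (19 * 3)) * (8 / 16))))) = 936725119 / 6776275072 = 0.14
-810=-810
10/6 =5/3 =1.67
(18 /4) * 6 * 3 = 81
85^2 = 7225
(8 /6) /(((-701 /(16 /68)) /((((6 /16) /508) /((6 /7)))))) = -7 /18161508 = -0.00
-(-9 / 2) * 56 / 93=84 / 31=2.71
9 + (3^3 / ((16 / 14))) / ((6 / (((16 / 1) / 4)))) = 99 / 4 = 24.75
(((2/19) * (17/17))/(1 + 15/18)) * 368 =4416/209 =21.13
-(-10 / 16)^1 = 5 / 8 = 0.62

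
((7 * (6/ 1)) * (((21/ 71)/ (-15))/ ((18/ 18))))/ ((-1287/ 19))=0.01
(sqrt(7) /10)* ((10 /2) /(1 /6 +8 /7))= 21* sqrt(7) /55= 1.01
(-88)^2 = 7744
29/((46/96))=1392/23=60.52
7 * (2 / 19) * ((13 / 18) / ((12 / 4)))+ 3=1630 / 513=3.18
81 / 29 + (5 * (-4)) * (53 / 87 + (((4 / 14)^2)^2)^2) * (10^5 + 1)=-611118160287857 / 501537687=-1218489.01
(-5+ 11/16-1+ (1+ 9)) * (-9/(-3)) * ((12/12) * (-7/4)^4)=540225/4096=131.89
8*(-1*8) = -64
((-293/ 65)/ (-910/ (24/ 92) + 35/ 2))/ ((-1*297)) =-586/ 134008875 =-0.00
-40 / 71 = -0.56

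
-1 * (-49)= 49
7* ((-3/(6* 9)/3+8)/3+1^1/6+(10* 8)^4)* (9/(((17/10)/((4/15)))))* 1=185794572824/459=404781204.41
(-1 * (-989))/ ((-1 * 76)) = -989/ 76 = -13.01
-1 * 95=-95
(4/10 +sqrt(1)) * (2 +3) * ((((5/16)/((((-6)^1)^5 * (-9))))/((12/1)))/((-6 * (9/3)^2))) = -35/725594112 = -0.00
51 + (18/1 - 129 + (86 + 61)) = 87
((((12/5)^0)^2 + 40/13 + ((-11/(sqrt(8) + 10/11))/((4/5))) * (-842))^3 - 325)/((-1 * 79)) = 135913847839635382625811/113505347790016 - 9724794869938629425615 * sqrt(2)/8731180599232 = -377729607.88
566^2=320356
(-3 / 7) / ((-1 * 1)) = 3 / 7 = 0.43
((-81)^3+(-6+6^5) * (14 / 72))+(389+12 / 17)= -54013127 / 102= -529540.46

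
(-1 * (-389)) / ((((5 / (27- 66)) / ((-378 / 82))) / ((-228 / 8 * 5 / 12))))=-54479061 / 328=-166094.70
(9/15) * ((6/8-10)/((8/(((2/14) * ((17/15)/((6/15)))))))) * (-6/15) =629/5600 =0.11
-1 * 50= -50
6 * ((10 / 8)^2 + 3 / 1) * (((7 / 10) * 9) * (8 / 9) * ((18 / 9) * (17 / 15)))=8687 / 25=347.48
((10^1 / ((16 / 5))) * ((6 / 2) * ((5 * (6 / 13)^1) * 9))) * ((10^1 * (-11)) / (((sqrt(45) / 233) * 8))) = -8650125 * sqrt(5) / 208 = -92991.67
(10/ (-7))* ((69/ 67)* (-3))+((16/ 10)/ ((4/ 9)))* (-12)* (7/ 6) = -107838/ 2345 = -45.99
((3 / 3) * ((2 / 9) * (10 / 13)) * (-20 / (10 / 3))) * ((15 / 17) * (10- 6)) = -800 / 221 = -3.62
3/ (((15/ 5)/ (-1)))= -1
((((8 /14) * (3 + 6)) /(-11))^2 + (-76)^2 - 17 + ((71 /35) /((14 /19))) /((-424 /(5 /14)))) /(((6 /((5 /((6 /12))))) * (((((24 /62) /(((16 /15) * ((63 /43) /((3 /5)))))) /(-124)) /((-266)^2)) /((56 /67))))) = -391824226313338000 /827277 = -473631233931.73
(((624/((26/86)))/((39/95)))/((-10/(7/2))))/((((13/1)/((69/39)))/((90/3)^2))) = -473533200/2197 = -215536.28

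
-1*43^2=-1849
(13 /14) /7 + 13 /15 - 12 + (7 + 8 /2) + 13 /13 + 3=5879 /1470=4.00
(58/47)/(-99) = -0.01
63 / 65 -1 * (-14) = 973 / 65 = 14.97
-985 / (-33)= 985 / 33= 29.85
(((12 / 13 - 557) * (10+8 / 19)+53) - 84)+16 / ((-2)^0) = -1435047 / 247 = -5809.91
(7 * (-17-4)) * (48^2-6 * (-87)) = -415422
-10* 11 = -110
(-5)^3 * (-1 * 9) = 1125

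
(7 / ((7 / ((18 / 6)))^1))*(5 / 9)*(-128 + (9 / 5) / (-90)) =-6401 / 30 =-213.37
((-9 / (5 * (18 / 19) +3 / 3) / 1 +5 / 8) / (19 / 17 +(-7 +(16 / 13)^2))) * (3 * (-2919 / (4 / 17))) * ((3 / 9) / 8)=-117332541417 / 350139392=-335.10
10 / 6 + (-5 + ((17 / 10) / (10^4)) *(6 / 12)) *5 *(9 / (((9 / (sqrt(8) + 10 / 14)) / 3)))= -2999949 *sqrt(2) / 20000 - 8719847 / 168000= -264.03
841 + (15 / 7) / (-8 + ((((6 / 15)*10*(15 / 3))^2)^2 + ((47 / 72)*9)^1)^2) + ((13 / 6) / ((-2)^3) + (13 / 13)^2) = 463407955902713317 / 550542828090192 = 841.73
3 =3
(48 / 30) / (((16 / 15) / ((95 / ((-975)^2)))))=19 / 126750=0.00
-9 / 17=-0.53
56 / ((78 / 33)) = 308 / 13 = 23.69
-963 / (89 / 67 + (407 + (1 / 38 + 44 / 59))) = -144656082 / 61452613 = -2.35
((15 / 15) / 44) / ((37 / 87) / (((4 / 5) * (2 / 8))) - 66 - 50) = -87 / 435908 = -0.00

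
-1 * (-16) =16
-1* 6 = -6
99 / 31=3.19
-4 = -4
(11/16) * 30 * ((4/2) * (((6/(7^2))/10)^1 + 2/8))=10.82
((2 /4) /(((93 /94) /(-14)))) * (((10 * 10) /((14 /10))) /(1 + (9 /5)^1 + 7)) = -235000 /4557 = -51.57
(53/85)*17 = 53/5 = 10.60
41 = 41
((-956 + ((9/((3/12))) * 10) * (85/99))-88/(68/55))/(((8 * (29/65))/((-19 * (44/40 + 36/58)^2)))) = 4129389506827/364859440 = 11317.75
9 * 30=270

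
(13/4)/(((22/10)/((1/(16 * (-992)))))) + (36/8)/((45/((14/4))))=1221819/3491840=0.35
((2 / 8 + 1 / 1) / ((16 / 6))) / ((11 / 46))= 345 / 176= 1.96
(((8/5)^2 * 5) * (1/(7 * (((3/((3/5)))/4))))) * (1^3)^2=256/175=1.46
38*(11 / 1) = 418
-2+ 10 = 8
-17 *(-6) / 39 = 2.62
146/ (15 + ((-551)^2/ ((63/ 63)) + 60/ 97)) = 7081/ 14725406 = 0.00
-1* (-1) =1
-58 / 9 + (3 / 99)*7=-617 / 99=-6.23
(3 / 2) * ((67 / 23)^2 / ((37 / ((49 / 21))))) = 31423 / 39146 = 0.80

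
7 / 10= 0.70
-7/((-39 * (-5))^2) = -7/38025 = -0.00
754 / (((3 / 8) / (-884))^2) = 37709940736 / 9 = 4189993415.11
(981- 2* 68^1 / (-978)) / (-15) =-479777 / 7335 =-65.41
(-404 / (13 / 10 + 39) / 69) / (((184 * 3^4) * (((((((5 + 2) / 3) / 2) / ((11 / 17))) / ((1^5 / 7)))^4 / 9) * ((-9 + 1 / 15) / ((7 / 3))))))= 887244600 / 982465902097912687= 0.00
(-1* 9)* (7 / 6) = -21 / 2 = -10.50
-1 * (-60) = 60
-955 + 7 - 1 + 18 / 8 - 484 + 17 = -5655 / 4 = -1413.75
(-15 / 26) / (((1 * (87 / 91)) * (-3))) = 35 / 174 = 0.20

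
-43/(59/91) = -3913/59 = -66.32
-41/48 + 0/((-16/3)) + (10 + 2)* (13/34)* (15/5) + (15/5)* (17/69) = 256177/18768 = 13.65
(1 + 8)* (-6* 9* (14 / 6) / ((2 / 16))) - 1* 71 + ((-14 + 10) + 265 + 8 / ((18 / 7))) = -79910 / 9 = -8878.89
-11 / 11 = -1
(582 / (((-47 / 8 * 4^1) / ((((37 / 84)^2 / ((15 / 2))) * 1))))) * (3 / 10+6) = -132793 / 32900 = -4.04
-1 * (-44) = 44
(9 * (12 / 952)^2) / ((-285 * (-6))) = 9 / 10762360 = 0.00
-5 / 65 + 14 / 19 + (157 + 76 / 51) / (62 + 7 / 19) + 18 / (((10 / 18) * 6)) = 128392627 / 14927445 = 8.60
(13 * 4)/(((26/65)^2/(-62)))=-20150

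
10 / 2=5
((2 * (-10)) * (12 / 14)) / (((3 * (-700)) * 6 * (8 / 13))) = 13 / 5880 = 0.00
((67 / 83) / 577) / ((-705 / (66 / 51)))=-1474 / 573973635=-0.00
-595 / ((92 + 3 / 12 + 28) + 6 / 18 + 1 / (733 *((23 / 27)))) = -120373260 / 24395297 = -4.93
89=89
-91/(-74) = 91/74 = 1.23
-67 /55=-1.22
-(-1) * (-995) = -995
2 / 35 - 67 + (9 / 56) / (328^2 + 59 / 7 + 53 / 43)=-607037397303 / 9067993760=-66.94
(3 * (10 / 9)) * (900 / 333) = 1000 / 111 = 9.01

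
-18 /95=-0.19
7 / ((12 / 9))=21 / 4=5.25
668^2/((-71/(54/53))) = -24096096/3763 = -6403.43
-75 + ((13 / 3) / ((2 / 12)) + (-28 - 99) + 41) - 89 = -224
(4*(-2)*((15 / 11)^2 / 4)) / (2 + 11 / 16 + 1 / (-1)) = -800 / 363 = -2.20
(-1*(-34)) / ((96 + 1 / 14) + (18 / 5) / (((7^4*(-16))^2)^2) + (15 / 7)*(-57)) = -185126033713796546560 / 141955887196503654391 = -1.30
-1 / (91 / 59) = -59 / 91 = -0.65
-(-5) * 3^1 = 15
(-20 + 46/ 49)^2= 363.33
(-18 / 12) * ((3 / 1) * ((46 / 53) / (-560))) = 207 / 29680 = 0.01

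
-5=-5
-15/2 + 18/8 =-21/4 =-5.25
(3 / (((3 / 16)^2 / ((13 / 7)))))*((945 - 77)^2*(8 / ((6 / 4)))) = 5731188736 / 9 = 636798748.44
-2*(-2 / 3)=4 / 3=1.33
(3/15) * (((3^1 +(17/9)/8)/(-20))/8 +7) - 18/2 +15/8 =-5.73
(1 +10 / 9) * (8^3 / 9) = 9728 / 81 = 120.10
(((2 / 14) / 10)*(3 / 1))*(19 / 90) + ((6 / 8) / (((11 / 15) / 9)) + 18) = 314317 / 11550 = 27.21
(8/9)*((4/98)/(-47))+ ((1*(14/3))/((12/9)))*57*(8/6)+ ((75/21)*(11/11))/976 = 5381119241/20229552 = 266.00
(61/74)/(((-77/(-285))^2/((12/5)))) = 5945670/219373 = 27.10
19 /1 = 19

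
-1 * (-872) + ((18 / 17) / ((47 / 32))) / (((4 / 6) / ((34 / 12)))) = 41128 / 47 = 875.06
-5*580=-2900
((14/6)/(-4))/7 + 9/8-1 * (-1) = 49/24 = 2.04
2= 2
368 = 368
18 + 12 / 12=19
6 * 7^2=294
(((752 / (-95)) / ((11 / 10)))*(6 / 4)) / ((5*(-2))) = 1128 / 1045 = 1.08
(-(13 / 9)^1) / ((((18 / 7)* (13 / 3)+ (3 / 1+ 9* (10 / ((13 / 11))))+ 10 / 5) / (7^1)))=-8281 / 75591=-0.11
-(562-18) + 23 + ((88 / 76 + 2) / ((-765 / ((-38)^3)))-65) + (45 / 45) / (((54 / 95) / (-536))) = -597826 / 459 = -1302.45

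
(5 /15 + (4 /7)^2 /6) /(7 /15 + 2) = 285 /1813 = 0.16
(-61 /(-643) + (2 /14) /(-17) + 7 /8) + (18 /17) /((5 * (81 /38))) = 29221223 /27546120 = 1.06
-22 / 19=-1.16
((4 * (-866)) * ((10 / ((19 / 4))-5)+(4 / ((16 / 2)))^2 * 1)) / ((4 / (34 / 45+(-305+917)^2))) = 244483152827 / 285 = 857835623.95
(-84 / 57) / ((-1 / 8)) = 224 / 19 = 11.79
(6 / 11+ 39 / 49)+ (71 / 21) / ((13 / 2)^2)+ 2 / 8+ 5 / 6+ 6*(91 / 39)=6013729 / 364364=16.50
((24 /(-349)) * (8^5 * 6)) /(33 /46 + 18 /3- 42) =72351744 /188809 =383.20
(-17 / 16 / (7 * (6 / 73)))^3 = -1911240521 / 303464448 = -6.30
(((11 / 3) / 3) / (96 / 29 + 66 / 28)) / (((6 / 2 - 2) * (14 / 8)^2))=10208 / 144963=0.07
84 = 84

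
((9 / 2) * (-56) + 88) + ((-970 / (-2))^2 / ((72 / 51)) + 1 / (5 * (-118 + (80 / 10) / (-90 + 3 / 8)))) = 845618120471 / 5080200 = 166453.71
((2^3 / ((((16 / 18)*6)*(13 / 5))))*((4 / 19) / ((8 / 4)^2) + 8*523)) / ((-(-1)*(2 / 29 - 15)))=-161.67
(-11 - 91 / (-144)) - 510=-74933 / 144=-520.37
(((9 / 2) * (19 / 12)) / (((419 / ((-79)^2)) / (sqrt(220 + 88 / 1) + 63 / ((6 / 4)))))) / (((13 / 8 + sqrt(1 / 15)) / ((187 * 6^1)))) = -19158571872 * sqrt(15) / 147907-6386190624 * sqrt(1155) / 1035349 + 155663396460 * sqrt(77) / 1035349 + 466990189380 / 147907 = 3765329.11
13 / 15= 0.87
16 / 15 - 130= -1934 / 15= -128.93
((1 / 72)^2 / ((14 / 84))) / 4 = 1 / 3456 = 0.00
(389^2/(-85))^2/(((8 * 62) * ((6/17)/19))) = 435062855779/1264800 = 343977.59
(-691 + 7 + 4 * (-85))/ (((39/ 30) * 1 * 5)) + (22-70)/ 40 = -10318/ 65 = -158.74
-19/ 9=-2.11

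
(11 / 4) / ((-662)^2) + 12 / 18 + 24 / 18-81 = -138485093 / 1752976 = -79.00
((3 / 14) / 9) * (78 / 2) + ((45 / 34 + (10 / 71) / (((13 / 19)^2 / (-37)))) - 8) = -24102146 / 1427881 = -16.88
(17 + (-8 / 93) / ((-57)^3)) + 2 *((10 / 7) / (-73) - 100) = -183.04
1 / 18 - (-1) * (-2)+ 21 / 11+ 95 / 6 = 1564 / 99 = 15.80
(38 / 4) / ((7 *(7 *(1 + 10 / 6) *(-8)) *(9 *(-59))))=0.00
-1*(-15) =15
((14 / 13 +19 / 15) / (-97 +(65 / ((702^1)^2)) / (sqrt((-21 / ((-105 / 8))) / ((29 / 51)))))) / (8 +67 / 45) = -5997741497474688 / 2355555008087987741- 39978360 * sqrt(14790) / 2355555008087987741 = -0.00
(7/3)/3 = 0.78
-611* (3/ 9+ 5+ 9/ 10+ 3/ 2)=-70876/ 15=-4725.07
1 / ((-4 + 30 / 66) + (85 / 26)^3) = 193336 / 6069911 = 0.03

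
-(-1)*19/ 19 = 1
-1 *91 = -91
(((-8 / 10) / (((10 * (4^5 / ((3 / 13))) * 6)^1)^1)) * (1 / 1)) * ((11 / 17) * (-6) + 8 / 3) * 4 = 31 / 2121600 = 0.00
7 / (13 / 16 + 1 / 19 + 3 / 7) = 14896 / 2753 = 5.41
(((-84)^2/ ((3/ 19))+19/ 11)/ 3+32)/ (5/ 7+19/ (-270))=310365090/ 13387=23184.07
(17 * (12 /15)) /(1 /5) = 68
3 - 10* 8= -77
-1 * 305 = -305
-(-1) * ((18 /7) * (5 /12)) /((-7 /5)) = -75 /98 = -0.77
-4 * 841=-3364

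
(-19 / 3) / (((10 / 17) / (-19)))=6137 / 30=204.57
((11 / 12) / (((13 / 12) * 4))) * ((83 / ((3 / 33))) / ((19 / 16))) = 40172 / 247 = 162.64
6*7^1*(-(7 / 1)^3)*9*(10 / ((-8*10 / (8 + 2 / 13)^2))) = 182099043 / 169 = 1077509.13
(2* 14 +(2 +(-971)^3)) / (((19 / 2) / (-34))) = 62253903508 / 19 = 3276521237.26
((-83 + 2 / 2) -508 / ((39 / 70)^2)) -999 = -2717.55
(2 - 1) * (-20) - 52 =-72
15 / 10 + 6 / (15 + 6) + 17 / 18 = 172 / 63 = 2.73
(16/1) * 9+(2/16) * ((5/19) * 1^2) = 144.03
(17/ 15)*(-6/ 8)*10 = -17/ 2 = -8.50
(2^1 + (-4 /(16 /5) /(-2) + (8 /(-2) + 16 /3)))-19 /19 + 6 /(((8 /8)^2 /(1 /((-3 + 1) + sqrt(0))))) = -1 /24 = -0.04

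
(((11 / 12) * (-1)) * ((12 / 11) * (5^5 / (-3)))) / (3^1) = 3125 / 9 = 347.22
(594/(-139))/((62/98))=-29106/4309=-6.75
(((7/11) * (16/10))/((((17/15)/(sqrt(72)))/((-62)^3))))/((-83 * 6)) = 40039104 * sqrt(2)/15521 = 3648.21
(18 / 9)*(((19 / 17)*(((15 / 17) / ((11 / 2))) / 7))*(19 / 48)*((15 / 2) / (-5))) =-5415 / 178024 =-0.03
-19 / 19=-1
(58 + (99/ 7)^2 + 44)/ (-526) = -14799/ 25774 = -0.57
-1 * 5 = -5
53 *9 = 477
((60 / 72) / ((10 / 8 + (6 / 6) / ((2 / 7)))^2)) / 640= 1 / 17328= 0.00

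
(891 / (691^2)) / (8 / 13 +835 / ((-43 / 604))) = -0.00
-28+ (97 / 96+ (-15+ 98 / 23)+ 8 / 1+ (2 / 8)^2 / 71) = -4660373 / 156768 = -29.73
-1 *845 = -845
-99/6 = -33/2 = -16.50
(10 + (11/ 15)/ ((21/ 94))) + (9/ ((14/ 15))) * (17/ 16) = 23.53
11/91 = 0.12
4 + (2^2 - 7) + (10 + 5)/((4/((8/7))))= 37/7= 5.29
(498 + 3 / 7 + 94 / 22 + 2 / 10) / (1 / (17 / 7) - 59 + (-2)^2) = -3291489 / 357280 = -9.21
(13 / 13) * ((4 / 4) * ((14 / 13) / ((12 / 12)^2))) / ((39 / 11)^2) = 0.09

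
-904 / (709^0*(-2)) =452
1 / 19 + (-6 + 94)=1673 / 19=88.05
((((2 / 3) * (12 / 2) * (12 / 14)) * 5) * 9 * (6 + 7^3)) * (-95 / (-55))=7161480 / 77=93006.23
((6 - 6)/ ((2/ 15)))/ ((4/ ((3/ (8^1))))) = 0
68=68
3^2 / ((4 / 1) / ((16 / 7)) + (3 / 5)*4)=180 / 83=2.17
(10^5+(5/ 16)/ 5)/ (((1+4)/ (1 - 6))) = -1600001/ 16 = -100000.06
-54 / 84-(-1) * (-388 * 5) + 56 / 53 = -1439173 / 742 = -1939.59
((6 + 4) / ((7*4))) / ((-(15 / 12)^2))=-8 / 35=-0.23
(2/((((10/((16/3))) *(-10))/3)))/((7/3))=-24/175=-0.14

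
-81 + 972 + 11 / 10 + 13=905.10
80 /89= 0.90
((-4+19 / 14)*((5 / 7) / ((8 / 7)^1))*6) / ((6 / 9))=-1665 / 112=-14.87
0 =0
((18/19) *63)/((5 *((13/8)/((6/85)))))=54432/104975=0.52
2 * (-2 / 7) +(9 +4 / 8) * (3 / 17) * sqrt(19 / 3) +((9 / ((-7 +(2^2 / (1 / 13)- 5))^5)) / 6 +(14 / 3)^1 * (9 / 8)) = 19 * sqrt(57) / 34 +6707200021 / 1433600000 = 8.90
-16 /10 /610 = -4 /1525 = -0.00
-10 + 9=-1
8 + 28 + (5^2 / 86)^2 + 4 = 40.08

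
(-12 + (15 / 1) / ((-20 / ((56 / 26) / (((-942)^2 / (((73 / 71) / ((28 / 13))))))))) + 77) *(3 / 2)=5460246407 / 56002528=97.50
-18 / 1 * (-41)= 738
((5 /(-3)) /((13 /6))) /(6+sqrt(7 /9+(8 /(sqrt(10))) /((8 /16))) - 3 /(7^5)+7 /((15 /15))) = -10 /(13 * (sqrt(7 /9+8 * sqrt(10) /5)+218488 /16807)) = -0.05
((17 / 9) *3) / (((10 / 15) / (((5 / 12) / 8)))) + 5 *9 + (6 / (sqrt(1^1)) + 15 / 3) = 10837 / 192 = 56.44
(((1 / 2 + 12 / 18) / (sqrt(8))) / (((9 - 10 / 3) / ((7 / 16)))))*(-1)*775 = -37975*sqrt(2) / 2176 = -24.68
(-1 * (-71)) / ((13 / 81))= 5751 / 13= 442.38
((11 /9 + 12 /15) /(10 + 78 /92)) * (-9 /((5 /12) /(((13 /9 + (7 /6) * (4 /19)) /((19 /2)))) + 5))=-1382576 /6050375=-0.23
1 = 1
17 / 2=8.50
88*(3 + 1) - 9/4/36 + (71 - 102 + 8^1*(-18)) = 2831/16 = 176.94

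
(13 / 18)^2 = 169 / 324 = 0.52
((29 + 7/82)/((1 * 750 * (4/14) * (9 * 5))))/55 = 0.00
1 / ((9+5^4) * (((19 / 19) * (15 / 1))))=1 / 9510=0.00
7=7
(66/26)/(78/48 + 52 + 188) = 264/25129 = 0.01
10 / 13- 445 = -5775 / 13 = -444.23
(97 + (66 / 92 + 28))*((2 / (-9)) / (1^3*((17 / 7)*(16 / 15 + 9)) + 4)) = -202405 / 206103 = -0.98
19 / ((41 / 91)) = 1729 / 41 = 42.17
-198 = -198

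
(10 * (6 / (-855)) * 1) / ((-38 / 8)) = 16 / 1083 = 0.01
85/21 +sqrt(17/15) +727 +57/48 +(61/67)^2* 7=739.10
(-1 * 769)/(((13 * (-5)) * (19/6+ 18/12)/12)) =30.42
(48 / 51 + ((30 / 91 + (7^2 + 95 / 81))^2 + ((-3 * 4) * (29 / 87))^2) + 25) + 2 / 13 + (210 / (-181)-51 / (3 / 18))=382076054175071 / 167178459357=2285.44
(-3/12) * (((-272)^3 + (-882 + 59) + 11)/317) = 15871.03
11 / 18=0.61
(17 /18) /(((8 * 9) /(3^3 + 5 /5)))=119 /324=0.37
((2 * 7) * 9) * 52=6552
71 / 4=17.75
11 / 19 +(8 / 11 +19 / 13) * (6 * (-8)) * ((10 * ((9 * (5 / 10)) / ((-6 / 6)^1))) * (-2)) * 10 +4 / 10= -1284538701 / 13585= -94555.66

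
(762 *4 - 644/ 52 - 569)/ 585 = 32066/ 7605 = 4.22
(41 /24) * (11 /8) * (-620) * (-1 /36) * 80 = 349525 /108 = 3236.34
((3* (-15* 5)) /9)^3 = -15625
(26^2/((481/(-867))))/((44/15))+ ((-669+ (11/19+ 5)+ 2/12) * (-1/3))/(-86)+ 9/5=-24908831129/59853420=-416.16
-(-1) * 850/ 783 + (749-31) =563044/ 783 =719.09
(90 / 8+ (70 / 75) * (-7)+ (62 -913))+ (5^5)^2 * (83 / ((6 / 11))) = 89160105473 / 60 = 1486001757.88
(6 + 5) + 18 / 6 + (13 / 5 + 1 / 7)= 586 / 35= 16.74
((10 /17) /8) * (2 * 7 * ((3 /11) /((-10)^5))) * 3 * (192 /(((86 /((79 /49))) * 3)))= -711 /70358750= -0.00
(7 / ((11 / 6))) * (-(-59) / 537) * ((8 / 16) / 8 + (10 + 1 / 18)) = 601741 / 141768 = 4.24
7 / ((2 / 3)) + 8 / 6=71 / 6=11.83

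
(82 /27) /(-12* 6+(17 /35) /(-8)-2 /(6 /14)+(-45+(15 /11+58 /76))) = -4798640 /188973711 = -0.03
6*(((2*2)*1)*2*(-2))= -96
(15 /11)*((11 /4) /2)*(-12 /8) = -45 /16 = -2.81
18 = 18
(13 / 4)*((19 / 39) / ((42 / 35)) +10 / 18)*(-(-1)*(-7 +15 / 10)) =-275 / 16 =-17.19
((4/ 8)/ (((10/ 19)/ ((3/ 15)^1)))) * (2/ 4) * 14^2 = 931/ 50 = 18.62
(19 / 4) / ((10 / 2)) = 19 / 20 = 0.95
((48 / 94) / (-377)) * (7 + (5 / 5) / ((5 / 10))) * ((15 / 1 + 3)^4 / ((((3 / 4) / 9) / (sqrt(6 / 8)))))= -136048896 * sqrt(3) / 17719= -13298.92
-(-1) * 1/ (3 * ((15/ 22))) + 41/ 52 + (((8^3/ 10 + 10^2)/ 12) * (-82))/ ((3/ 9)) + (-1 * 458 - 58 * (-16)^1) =-1230055/ 468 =-2628.32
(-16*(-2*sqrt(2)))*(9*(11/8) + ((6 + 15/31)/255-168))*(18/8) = -29520351*sqrt(2)/2635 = -15843.67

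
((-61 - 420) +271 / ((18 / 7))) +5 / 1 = -6671 / 18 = -370.61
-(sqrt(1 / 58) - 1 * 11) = 11 - sqrt(58) / 58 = 10.87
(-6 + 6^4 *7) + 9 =9075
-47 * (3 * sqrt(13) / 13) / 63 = -47 * sqrt(13) / 273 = -0.62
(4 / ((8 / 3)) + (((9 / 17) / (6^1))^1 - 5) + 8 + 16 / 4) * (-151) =-22046 / 17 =-1296.82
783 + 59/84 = 65831/84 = 783.70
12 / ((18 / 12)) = 8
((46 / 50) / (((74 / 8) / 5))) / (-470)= -46 / 43475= -0.00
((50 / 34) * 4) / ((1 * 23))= 100 / 391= 0.26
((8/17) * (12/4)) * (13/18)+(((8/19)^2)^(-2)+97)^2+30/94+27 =668456251433981/40214986752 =16622.07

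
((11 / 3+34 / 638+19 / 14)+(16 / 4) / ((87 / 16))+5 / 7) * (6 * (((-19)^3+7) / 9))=-199733516 / 6699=-29815.42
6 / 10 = 3 / 5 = 0.60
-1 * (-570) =570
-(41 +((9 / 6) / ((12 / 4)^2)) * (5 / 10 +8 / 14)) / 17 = -1153 / 476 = -2.42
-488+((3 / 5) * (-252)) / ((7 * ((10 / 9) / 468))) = -239648 / 25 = -9585.92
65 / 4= 16.25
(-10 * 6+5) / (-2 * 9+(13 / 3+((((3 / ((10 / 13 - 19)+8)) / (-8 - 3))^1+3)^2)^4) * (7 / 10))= -4946984085108590419916509950 / 442040000697076929135011935561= -0.01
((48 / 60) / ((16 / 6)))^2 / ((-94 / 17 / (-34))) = 2601 / 4700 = 0.55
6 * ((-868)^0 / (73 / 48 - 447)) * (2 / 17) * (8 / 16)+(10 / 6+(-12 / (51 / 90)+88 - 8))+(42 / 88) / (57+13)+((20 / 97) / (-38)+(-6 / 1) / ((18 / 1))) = 60.16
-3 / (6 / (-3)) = 3 / 2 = 1.50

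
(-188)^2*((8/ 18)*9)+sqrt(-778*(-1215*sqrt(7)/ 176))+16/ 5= 9*sqrt(128370)*7^(1/ 4)/ 44+706896/ 5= 141498.41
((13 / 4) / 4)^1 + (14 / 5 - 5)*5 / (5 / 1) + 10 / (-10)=-191 / 80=-2.39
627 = 627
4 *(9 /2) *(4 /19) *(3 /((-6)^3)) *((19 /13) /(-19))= 1 /247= 0.00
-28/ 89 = -0.31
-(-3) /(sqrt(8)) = 3*sqrt(2) /4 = 1.06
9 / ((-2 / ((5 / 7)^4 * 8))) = -22500 / 2401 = -9.37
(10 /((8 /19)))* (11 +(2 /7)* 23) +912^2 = 23300517 /28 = 832161.32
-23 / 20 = -1.15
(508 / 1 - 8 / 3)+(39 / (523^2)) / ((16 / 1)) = 6634719541 / 13129392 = 505.33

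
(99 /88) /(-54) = -1 /48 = -0.02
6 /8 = 0.75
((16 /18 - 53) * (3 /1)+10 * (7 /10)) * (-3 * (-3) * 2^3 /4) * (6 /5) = -16128 /5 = -3225.60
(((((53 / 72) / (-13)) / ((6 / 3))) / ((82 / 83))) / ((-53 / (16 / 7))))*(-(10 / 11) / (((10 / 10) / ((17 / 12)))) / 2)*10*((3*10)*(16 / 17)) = -83000 / 369369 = -0.22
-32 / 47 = -0.68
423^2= 178929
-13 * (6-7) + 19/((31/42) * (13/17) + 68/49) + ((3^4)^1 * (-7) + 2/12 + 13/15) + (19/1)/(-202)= -8031396029/14781855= -543.33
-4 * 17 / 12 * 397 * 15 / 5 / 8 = -6749 / 8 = -843.62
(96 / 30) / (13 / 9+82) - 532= -1997516 / 3755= -531.96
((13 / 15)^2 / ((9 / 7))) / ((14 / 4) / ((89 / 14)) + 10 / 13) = 0.44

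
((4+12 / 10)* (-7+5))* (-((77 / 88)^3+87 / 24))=28587 / 640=44.67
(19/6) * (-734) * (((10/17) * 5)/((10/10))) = -348650/51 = -6836.27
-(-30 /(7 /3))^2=-8100 /49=-165.31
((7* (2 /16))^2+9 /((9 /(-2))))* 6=-237 /32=-7.41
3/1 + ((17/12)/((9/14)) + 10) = 821/54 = 15.20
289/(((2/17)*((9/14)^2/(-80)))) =-38517920/81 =-475529.88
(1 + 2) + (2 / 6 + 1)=13 / 3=4.33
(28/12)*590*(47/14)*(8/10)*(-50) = -554600/3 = -184866.67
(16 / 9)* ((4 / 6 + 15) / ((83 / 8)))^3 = 850518016 / 138944241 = 6.12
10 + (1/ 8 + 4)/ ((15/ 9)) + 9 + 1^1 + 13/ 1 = 1419/ 40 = 35.48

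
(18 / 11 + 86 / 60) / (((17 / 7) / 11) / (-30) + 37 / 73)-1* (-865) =73375728 / 84229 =871.15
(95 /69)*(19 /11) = 1805 /759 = 2.38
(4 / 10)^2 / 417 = 4 / 10425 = 0.00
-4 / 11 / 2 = -0.18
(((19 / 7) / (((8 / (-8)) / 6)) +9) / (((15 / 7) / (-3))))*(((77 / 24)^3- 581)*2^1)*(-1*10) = 128778587 / 1152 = 111786.97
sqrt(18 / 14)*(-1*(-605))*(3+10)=23595*sqrt(7) / 7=8918.07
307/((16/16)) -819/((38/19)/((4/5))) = -103/5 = -20.60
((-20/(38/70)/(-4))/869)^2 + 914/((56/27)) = 3363774157519/7633167388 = 440.68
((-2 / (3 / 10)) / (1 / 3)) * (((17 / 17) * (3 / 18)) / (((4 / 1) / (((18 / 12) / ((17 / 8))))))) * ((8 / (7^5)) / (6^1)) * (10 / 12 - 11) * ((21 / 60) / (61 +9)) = 61 / 25714710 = 0.00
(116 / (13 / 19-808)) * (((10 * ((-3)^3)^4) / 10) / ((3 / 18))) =-2342591928 / 5113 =-458163.88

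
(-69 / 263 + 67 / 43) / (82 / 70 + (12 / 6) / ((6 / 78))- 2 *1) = 512890 / 9963229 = 0.05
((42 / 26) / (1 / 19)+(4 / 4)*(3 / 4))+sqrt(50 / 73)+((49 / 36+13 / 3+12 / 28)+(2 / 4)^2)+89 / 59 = 5*sqrt(146) / 73+7600661 / 193284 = 40.15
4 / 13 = 0.31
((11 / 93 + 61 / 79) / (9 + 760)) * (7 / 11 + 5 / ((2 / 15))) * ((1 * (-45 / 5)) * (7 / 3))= -0.93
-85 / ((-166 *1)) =85 / 166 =0.51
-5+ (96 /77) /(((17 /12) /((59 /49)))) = -252737 /64141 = -3.94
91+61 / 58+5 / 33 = 176477 / 1914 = 92.20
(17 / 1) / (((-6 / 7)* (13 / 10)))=-595 / 39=-15.26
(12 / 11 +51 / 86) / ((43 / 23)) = 36639 / 40678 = 0.90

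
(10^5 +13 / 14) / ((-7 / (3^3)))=-37800351 / 98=-385717.87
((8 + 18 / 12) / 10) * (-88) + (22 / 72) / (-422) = -6350311 / 75960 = -83.60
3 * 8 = 24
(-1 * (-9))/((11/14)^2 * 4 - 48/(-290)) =63945/18721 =3.42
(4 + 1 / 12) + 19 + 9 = 385 / 12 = 32.08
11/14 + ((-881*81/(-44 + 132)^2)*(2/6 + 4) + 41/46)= -47695311/1246784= -38.25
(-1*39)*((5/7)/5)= -39/7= -5.57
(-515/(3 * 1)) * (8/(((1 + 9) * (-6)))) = 22.89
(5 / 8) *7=35 / 8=4.38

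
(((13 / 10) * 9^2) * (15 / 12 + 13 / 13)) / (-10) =-9477 / 400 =-23.69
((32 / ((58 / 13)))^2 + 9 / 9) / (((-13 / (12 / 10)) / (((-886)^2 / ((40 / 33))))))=-171380130471 / 54665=-3135097.97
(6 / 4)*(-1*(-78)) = 117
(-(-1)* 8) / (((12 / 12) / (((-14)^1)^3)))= -21952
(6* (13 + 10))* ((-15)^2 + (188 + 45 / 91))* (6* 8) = 249247872 / 91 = 2738987.60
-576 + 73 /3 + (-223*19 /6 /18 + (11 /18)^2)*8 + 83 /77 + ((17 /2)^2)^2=434954365 /99792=4358.61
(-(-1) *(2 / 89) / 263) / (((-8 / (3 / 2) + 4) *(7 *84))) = -1 / 9175544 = -0.00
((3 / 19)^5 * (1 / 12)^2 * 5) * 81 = 10935 / 39617584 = 0.00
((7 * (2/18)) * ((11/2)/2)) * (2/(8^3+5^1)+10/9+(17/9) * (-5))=-17.82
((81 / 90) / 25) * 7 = 63 / 250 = 0.25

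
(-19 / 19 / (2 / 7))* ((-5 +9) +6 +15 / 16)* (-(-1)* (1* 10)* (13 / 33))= -79625 / 528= -150.80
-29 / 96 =-0.30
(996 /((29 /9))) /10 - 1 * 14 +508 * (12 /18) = 154676 /435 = 355.58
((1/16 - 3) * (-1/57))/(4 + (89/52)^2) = 7943/1068009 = 0.01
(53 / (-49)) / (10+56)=-53 / 3234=-0.02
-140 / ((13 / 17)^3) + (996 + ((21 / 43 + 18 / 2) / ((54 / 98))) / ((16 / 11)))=1181434519 / 1700478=694.77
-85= -85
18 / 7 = 2.57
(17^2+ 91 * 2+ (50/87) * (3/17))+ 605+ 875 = 961893/493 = 1951.10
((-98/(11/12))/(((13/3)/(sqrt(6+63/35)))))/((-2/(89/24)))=13083 * sqrt(195)/1430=127.76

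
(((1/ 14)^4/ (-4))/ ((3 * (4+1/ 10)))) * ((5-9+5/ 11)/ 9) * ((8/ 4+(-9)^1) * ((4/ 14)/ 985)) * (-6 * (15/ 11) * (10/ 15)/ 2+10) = -65/ 21118843053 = -0.00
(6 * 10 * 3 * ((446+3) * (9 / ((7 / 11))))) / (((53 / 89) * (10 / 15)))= 1068157530 / 371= 2879130.81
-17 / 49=-0.35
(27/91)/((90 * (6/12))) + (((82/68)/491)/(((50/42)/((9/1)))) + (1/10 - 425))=-8068128898/18989425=-424.87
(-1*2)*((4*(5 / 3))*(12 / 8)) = -20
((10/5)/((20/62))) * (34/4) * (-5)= -527/2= -263.50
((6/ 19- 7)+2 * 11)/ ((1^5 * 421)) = 291/ 7999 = 0.04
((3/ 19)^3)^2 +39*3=5504368806/ 47045881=117.00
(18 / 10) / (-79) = -9 / 395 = -0.02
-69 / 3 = -23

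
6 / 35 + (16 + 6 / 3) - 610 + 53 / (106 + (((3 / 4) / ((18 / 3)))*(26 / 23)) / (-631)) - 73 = -664.33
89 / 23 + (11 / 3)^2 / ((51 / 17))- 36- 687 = -443797 / 621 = -714.65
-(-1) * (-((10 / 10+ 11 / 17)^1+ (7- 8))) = -0.65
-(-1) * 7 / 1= 7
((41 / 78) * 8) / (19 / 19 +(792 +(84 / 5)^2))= 4100 / 1048359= 0.00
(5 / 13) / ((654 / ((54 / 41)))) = 0.00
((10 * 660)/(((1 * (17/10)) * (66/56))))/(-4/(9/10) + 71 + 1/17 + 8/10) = 630000/12893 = 48.86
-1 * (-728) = 728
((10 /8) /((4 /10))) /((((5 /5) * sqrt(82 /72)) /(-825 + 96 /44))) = -678825 * sqrt(41) /1804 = -2409.42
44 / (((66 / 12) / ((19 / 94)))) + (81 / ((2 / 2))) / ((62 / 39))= 153185 / 2914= 52.57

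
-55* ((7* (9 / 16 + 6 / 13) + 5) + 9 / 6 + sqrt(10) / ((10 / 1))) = -156365 / 208 - 11* sqrt(10) / 2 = -769.15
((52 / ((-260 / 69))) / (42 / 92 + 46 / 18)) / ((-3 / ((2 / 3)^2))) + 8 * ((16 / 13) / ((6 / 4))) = 1761208 / 243165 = 7.24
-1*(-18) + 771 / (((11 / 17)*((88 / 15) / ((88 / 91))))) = 214623 / 1001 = 214.41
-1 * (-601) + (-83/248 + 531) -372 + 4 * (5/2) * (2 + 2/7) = 1358459/1736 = 782.52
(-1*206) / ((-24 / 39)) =1339 / 4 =334.75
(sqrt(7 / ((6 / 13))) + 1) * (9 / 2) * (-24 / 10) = -9 * sqrt(546) / 5 - 54 / 5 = -52.86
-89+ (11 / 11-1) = -89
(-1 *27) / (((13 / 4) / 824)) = -6845.54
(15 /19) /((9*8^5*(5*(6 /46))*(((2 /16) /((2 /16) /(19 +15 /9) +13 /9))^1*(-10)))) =-29785 /6253314048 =-0.00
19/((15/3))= 19/5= 3.80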